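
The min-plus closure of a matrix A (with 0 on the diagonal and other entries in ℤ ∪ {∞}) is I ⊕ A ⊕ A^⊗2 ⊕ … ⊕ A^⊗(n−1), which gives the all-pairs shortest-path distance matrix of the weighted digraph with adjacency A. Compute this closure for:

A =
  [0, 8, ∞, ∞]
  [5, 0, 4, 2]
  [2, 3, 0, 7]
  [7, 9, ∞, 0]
Closure =
  [0, 8, 12, 10]
  [5, 0, 4, 2]
  [2, 3, 0, 5]
  [7, 9, 13, 0]

This is the Floyd-Warshall all-pairs shortest-path computation. For each intermediate vertex k = 0, 1, …, 3, update dist[i][j] ← min(dist[i][j], dist[i][k] + dist[k][j]). The final matrix gives, for each (i, j), the minimum total weight of any directed path from i to j (possibly empty when i = j).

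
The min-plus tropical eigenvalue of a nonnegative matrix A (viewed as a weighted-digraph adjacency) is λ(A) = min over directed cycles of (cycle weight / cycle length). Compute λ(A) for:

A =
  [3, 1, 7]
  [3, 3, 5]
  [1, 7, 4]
λ(A) = 2

Enumerate directed cycles and compute their means (weight / length). Sample:
  cycle 0 → 0: weight = 3, length = 1, mean = 3/1 ≈ 3.000
  cycle 1 → 1: weight = 3, length = 1, mean = 3/1 ≈ 3.000
  cycle 2 → 2: weight = 4, length = 1, mean = 4/1 ≈ 4.000
  cycle 0 → 1 → 0: weight = 4, length = 2, mean = 4/2 ≈ 2.000
  cycle 0 → 2 → 0: weight = 8, length = 2, mean = 8/2 ≈ 4.000
  cycle 1 → 0 → 1: weight = 4, length = 2, mean = 4/2 ≈ 2.000
Minimum mean = 2.000, attained e.g. along the cycle 0 → 1 → 0 with weight 4 and length 2. So λ(A) = 4/2 = 2.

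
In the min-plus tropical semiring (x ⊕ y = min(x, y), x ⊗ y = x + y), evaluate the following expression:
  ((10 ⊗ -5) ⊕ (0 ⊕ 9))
((10 ⊗ -5) ⊕ (0 ⊕ 9)) = 0

Expand innermost to outermost. Recall ⊕ takes the minimum of its arguments and ⊗ takes their sum. Working out the expression ((10 ⊗ -5) ⊕ (0 ⊕ 9)) gives 0.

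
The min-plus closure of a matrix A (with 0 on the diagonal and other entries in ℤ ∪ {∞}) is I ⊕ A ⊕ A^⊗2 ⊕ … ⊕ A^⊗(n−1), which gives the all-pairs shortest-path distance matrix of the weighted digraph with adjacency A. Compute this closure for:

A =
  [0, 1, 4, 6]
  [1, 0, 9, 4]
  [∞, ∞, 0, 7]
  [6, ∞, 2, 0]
Closure =
  [0, 1, 4, 5]
  [1, 0, 5, 4]
  [13, 14, 0, 7]
  [6, 7, 2, 0]

This is the Floyd-Warshall all-pairs shortest-path computation. For each intermediate vertex k = 0, 1, …, 3, update dist[i][j] ← min(dist[i][j], dist[i][k] + dist[k][j]). The final matrix gives, for each (i, j), the minimum total weight of any directed path from i to j (possibly empty when i = j).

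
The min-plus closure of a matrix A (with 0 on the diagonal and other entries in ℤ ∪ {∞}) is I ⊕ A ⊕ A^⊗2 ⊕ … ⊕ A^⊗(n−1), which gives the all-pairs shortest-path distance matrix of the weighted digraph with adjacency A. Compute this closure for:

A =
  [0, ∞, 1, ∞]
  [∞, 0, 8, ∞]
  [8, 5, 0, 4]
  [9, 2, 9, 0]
Closure =
  [0, 6, 1, 5]
  [16, 0, 8, 12]
  [8, 5, 0, 4]
  [9, 2, 9, 0]

This is the Floyd-Warshall all-pairs shortest-path computation. For each intermediate vertex k = 0, 1, …, 3, update dist[i][j] ← min(dist[i][j], dist[i][k] + dist[k][j]). The final matrix gives, for each (i, j), the minimum total weight of any directed path from i to j (possibly empty when i = j).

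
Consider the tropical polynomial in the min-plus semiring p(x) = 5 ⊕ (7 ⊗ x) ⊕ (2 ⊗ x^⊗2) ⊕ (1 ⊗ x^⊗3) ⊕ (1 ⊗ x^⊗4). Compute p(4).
p(4) = 5

A tropical monomial a ⊗ x^⊗i evaluates to a + i · x. Evaluating each term at x = 4:
  Term 0 contributes 5 + 0 · 4 = 5
  Term 1 contributes 7 + 1 · 4 = 11
  Term 2 contributes 2 + 2 · 4 = 10
  Term 3 contributes 1 + 3 · 4 = 13
  Term 4 contributes 1 + 4 · 4 = 17
p(4) = ⊕ of these = min[5, 11, 10, 13, 17] = 5.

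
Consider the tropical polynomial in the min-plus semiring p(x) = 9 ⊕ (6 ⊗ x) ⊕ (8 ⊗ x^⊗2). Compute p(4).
p(4) = 9

A tropical monomial a ⊗ x^⊗i evaluates to a + i · x. Evaluating each term at x = 4:
  Term 0 contributes 9 + 0 · 4 = 9
  Term 1 contributes 6 + 1 · 4 = 10
  Term 2 contributes 8 + 2 · 4 = 16
p(4) = ⊕ of these = min[9, 10, 16] = 9.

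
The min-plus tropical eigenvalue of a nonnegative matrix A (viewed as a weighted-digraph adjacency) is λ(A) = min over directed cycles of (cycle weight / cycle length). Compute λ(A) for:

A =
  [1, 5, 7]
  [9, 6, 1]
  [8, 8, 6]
λ(A) = 1

Enumerate directed cycles and compute their means (weight / length). Sample:
  cycle 0 → 0: weight = 1, length = 1, mean = 1/1 ≈ 1.000
  cycle 1 → 1: weight = 6, length = 1, mean = 6/1 ≈ 6.000
  cycle 2 → 2: weight = 6, length = 1, mean = 6/1 ≈ 6.000
  cycle 0 → 1 → 0: weight = 14, length = 2, mean = 14/2 ≈ 7.000
  cycle 0 → 2 → 0: weight = 15, length = 2, mean = 15/2 ≈ 7.500
  cycle 1 → 0 → 1: weight = 14, length = 2, mean = 14/2 ≈ 7.000
Minimum mean = 1.000, attained e.g. along the cycle 0 → 0 with weight 1 and length 1. So λ(A) = 1/1 = 1.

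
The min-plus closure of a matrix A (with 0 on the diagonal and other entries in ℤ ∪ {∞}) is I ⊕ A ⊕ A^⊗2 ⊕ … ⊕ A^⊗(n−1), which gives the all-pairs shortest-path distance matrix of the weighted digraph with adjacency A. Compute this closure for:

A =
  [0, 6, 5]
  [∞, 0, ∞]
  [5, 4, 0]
Closure =
  [0, 6, 5]
  [∞, 0, ∞]
  [5, 4, 0]

This is the Floyd-Warshall all-pairs shortest-path computation. For each intermediate vertex k = 0, 1, …, 2, update dist[i][j] ← min(dist[i][j], dist[i][k] + dist[k][j]). The final matrix gives, for each (i, j), the minimum total weight of any directed path from i to j (possibly empty when i = j).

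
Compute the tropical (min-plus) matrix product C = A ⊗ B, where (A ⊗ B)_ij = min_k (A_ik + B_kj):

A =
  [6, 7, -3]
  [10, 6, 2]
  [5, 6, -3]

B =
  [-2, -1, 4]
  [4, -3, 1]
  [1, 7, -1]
A ⊗ B =
  [-2, 4, -4]
  [3, 3, 1]
  [-2, 3, -4]

Apply the min-plus product entry-by-entry:
  C[0][0] = min over k of (A[0][0] + B[0][0] = 6 + -2 = 4, A[0][1] + B[1][0] = 7 + 4 = 11, A[0][2] + B[2][0] = -3 + 1 = -2) = -2 (attained at k = 2)
  C[0][1] = min over k of (A[0][0] + B[0][1] = 6 + -1 = 5, A[0][1] + B[1][1] = 7 + -3 = 4, A[0][2] + B[2][1] = -3 + 7 = 4) = 4 (attained at k = 1)
  C[0][2] = min over k of (A[0][0] + B[0][2] = 6 + 4 = 10, A[0][1] + B[1][2] = 7 + 1 = 8, A[0][2] + B[2][2] = -3 + -1 = -4) = -4 (attained at k = 2)
  C[1][0] = min over k of (A[1][0] + B[0][0] = 10 + -2 = 8, A[1][1] + B[1][0] = 6 + 4 = 10, A[1][2] + B[2][0] = 2 + 1 = 3) = 3 (attained at k = 2)
  C[1][1] = min over k of (A[1][0] + B[0][1] = 10 + -1 = 9, A[1][1] + B[1][1] = 6 + -3 = 3, A[1][2] + B[2][1] = 2 + 7 = 9) = 3 (attained at k = 1)
  C[1][2] = min over k of (A[1][0] + B[0][2] = 10 + 4 = 14, A[1][1] + B[1][2] = 6 + 1 = 7, A[1][2] + B[2][2] = 2 + -1 = 1) = 1 (attained at k = 2)
  C[2][0] = min over k of (A[2][0] + B[0][0] = 5 + -2 = 3, A[2][1] + B[1][0] = 6 + 4 = 10, A[2][2] + B[2][0] = -3 + 1 = -2) = -2 (attained at k = 2)
  C[2][1] = min over k of (A[2][0] + B[0][1] = 5 + -1 = 4, A[2][1] + B[1][1] = 6 + -3 = 3, A[2][2] + B[2][1] = -3 + 7 = 4) = 3 (attained at k = 1)
  C[2][2] = min over k of (A[2][0] + B[0][2] = 5 + 4 = 9, A[2][1] + B[1][2] = 6 + 1 = 7, A[2][2] + B[2][2] = -3 + -1 = -4) = -4 (attained at k = 2)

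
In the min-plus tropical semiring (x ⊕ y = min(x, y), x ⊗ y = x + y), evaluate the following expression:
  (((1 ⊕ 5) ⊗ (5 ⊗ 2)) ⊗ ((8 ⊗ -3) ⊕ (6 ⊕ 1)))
(((1 ⊕ 5) ⊗ (5 ⊗ 2)) ⊗ ((8 ⊗ -3) ⊕ (6 ⊕ 1))) = 9

Expand innermost to outermost. Recall ⊕ takes the minimum of its arguments and ⊗ takes their sum. Working out the expression (((1 ⊕ 5) ⊗ (5 ⊗ 2)) ⊗ ((8 ⊗ -3) ⊕ (6 ⊕ 1))) gives 9.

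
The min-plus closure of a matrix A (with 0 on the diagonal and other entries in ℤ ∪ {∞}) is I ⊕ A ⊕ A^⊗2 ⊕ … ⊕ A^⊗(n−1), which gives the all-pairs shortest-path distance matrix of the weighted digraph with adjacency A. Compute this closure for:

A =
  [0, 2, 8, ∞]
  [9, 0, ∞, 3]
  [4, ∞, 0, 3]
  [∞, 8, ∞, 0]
Closure =
  [0, 2, 8, 5]
  [9, 0, 17, 3]
  [4, 6, 0, 3]
  [17, 8, 25, 0]

This is the Floyd-Warshall all-pairs shortest-path computation. For each intermediate vertex k = 0, 1, …, 3, update dist[i][j] ← min(dist[i][j], dist[i][k] + dist[k][j]). The final matrix gives, for each (i, j), the minimum total weight of any directed path from i to j (possibly empty when i = j).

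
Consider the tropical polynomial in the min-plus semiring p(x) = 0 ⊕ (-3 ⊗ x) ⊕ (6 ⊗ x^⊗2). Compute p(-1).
p(-1) = -4

A tropical monomial a ⊗ x^⊗i evaluates to a + i · x. Evaluating each term at x = -1:
  Term 0 contributes 0 + 0 · -1 = 0
  Term 1 contributes -3 + 1 · -1 = -4
  Term 2 contributes 6 + 2 · -1 = 4
p(-1) = ⊕ of these = min[0, -4, 4] = -4.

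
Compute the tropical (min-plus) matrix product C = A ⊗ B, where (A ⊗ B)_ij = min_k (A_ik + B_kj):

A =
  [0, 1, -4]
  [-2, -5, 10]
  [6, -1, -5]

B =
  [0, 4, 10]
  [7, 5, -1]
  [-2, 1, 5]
A ⊗ B =
  [-6, -3, 0]
  [-2, 0, -6]
  [-7, -4, -2]

Apply the min-plus product entry-by-entry:
  C[0][0] = min over k of (A[0][0] + B[0][0] = 0 + 0 = 0, A[0][1] + B[1][0] = 1 + 7 = 8, A[0][2] + B[2][0] = -4 + -2 = -6) = -6 (attained at k = 2)
  C[0][1] = min over k of (A[0][0] + B[0][1] = 0 + 4 = 4, A[0][1] + B[1][1] = 1 + 5 = 6, A[0][2] + B[2][1] = -4 + 1 = -3) = -3 (attained at k = 2)
  C[0][2] = min over k of (A[0][0] + B[0][2] = 0 + 10 = 10, A[0][1] + B[1][2] = 1 + -1 = 0, A[0][2] + B[2][2] = -4 + 5 = 1) = 0 (attained at k = 1)
  C[1][0] = min over k of (A[1][0] + B[0][0] = -2 + 0 = -2, A[1][1] + B[1][0] = -5 + 7 = 2, A[1][2] + B[2][0] = 10 + -2 = 8) = -2 (attained at k = 0)
  C[1][1] = min over k of (A[1][0] + B[0][1] = -2 + 4 = 2, A[1][1] + B[1][1] = -5 + 5 = 0, A[1][2] + B[2][1] = 10 + 1 = 11) = 0 (attained at k = 1)
  C[1][2] = min over k of (A[1][0] + B[0][2] = -2 + 10 = 8, A[1][1] + B[1][2] = -5 + -1 = -6, A[1][2] + B[2][2] = 10 + 5 = 15) = -6 (attained at k = 1)
  C[2][0] = min over k of (A[2][0] + B[0][0] = 6 + 0 = 6, A[2][1] + B[1][0] = -1 + 7 = 6, A[2][2] + B[2][0] = -5 + -2 = -7) = -7 (attained at k = 2)
  C[2][1] = min over k of (A[2][0] + B[0][1] = 6 + 4 = 10, A[2][1] + B[1][1] = -1 + 5 = 4, A[2][2] + B[2][1] = -5 + 1 = -4) = -4 (attained at k = 2)
  C[2][2] = min over k of (A[2][0] + B[0][2] = 6 + 10 = 16, A[2][1] + B[1][2] = -1 + -1 = -2, A[2][2] + B[2][2] = -5 + 5 = 0) = -2 (attained at k = 1)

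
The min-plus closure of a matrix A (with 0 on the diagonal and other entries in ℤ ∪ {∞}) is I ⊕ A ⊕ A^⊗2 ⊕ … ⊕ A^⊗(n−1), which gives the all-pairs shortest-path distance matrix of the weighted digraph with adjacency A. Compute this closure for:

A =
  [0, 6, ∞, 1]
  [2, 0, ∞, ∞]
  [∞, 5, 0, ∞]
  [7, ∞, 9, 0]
Closure =
  [0, 6, 10, 1]
  [2, 0, 12, 3]
  [7, 5, 0, 8]
  [7, 13, 9, 0]

This is the Floyd-Warshall all-pairs shortest-path computation. For each intermediate vertex k = 0, 1, …, 3, update dist[i][j] ← min(dist[i][j], dist[i][k] + dist[k][j]). The final matrix gives, for each (i, j), the minimum total weight of any directed path from i to j (possibly empty when i = j).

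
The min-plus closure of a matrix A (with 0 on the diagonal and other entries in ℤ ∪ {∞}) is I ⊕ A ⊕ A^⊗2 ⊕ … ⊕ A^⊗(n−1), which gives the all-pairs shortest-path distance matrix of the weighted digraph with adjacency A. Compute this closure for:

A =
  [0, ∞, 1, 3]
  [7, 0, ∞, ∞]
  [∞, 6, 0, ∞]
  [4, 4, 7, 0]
Closure =
  [0, 7, 1, 3]
  [7, 0, 8, 10]
  [13, 6, 0, 16]
  [4, 4, 5, 0]

This is the Floyd-Warshall all-pairs shortest-path computation. For each intermediate vertex k = 0, 1, …, 3, update dist[i][j] ← min(dist[i][j], dist[i][k] + dist[k][j]). The final matrix gives, for each (i, j), the minimum total weight of any directed path from i to j (possibly empty when i = j).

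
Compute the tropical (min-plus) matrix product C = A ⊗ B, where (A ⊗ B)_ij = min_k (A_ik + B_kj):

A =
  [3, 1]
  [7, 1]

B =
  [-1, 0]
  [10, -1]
A ⊗ B =
  [2, 0]
  [6, 0]

Apply the min-plus product entry-by-entry:
  C[0][0] = min over k of (A[0][0] + B[0][0] = 3 + -1 = 2, A[0][1] + B[1][0] = 1 + 10 = 11) = 2 (attained at k = 0)
  C[0][1] = min over k of (A[0][0] + B[0][1] = 3 + 0 = 3, A[0][1] + B[1][1] = 1 + -1 = 0) = 0 (attained at k = 1)
  C[1][0] = min over k of (A[1][0] + B[0][0] = 7 + -1 = 6, A[1][1] + B[1][0] = 1 + 10 = 11) = 6 (attained at k = 0)
  C[1][1] = min over k of (A[1][0] + B[0][1] = 7 + 0 = 7, A[1][1] + B[1][1] = 1 + -1 = 0) = 0 (attained at k = 1)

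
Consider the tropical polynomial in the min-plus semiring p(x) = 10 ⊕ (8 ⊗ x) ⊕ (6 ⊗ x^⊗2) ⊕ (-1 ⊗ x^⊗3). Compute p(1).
p(1) = 2

A tropical monomial a ⊗ x^⊗i evaluates to a + i · x. Evaluating each term at x = 1:
  Term 0 contributes 10 + 0 · 1 = 10
  Term 1 contributes 8 + 1 · 1 = 9
  Term 2 contributes 6 + 2 · 1 = 8
  Term 3 contributes -1 + 3 · 1 = 2
p(1) = ⊕ of these = min[10, 9, 8, 2] = 2.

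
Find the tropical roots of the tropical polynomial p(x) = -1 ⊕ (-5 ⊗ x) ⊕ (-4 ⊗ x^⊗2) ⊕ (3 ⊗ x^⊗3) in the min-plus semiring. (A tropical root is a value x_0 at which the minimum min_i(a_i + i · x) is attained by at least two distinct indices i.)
Roots: {-7, -1, 4}

Each tropical root is a break point of the lower envelope of the lines y = a_i + i · x (there are 4 lines, with slopes 0, 1, ..., 3). Only the lines that attain the minimum somewhere contribute to roots; other lines are dominated. Here the surviving (envelope) indices are i = 3, i = 2, i = 1, i = 0.
Intersections between consecutive envelope lines give the roots: for adjacent envelope indices i < j the intersection is x = (a_i − a_j) / (j − i). Reading off the sorted break points: {-7, -1, 4}.
Verification: at each break x_0, at least two indices attain the minimum of min_i(a_i + i · x_0).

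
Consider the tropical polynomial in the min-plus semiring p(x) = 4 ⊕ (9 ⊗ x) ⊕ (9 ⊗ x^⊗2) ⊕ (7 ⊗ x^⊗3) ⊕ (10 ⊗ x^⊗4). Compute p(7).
p(7) = 4

A tropical monomial a ⊗ x^⊗i evaluates to a + i · x. Evaluating each term at x = 7:
  Term 0 contributes 4 + 0 · 7 = 4
  Term 1 contributes 9 + 1 · 7 = 16
  Term 2 contributes 9 + 2 · 7 = 23
  Term 3 contributes 7 + 3 · 7 = 28
  Term 4 contributes 10 + 4 · 7 = 38
p(7) = ⊕ of these = min[4, 16, 23, 28, 38] = 4.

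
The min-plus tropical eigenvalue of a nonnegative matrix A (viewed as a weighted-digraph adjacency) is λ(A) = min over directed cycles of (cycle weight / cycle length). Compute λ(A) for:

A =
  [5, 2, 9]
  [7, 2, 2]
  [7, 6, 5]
λ(A) = 2

Enumerate directed cycles and compute their means (weight / length). Sample:
  cycle 0 → 0: weight = 5, length = 1, mean = 5/1 ≈ 5.000
  cycle 1 → 1: weight = 2, length = 1, mean = 2/1 ≈ 2.000
  cycle 2 → 2: weight = 5, length = 1, mean = 5/1 ≈ 5.000
  cycle 0 → 1 → 0: weight = 9, length = 2, mean = 9/2 ≈ 4.500
  cycle 0 → 2 → 0: weight = 16, length = 2, mean = 16/2 ≈ 8.000
  cycle 1 → 0 → 1: weight = 9, length = 2, mean = 9/2 ≈ 4.500
Minimum mean = 2.000, attained e.g. along the cycle 1 → 1 with weight 2 and length 1. So λ(A) = 2/1 = 2.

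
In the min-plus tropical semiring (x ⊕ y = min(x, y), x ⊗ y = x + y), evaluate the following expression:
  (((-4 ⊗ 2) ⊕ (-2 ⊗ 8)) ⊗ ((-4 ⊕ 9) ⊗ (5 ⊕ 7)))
(((-4 ⊗ 2) ⊕ (-2 ⊗ 8)) ⊗ ((-4 ⊕ 9) ⊗ (5 ⊕ 7))) = -1

Expand innermost to outermost. Recall ⊕ takes the minimum of its arguments and ⊗ takes their sum. Working out the expression (((-4 ⊗ 2) ⊕ (-2 ⊗ 8)) ⊗ ((-4 ⊕ 9) ⊗ (5 ⊕ 7))) gives -1.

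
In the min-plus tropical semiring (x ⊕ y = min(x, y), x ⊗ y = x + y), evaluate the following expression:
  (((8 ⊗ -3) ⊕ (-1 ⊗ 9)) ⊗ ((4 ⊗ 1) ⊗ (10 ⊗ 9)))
(((8 ⊗ -3) ⊕ (-1 ⊗ 9)) ⊗ ((4 ⊗ 1) ⊗ (10 ⊗ 9))) = 29

Expand innermost to outermost. Recall ⊕ takes the minimum of its arguments and ⊗ takes their sum. Working out the expression (((8 ⊗ -3) ⊕ (-1 ⊗ 9)) ⊗ ((4 ⊗ 1) ⊗ (10 ⊗ 9))) gives 29.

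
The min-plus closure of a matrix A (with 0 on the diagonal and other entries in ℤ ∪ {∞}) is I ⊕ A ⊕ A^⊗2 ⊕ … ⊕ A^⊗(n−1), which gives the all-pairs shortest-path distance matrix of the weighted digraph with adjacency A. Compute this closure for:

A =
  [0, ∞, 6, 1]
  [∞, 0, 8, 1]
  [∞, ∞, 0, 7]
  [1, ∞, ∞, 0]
Closure =
  [0, ∞, 6, 1]
  [2, 0, 8, 1]
  [8, ∞, 0, 7]
  [1, ∞, 7, 0]

This is the Floyd-Warshall all-pairs shortest-path computation. For each intermediate vertex k = 0, 1, …, 3, update dist[i][j] ← min(dist[i][j], dist[i][k] + dist[k][j]). The final matrix gives, for each (i, j), the minimum total weight of any directed path from i to j (possibly empty when i = j).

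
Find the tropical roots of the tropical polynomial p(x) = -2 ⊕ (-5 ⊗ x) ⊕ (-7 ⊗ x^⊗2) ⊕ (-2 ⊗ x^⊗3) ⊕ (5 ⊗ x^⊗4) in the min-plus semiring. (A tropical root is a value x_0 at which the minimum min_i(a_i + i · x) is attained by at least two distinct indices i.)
Roots: {-7, -5, 2, 3}

Each tropical root is a break point of the lower envelope of the lines y = a_i + i · x (there are 5 lines, with slopes 0, 1, ..., 4). Only the lines that attain the minimum somewhere contribute to roots; other lines are dominated. Here the surviving (envelope) indices are i = 4, i = 3, i = 2, i = 1, i = 0.
Intersections between consecutive envelope lines give the roots: for adjacent envelope indices i < j the intersection is x = (a_i − a_j) / (j − i). Reading off the sorted break points: {-7, -5, 2, 3}.
Verification: at each break x_0, at least two indices attain the minimum of min_i(a_i + i · x_0).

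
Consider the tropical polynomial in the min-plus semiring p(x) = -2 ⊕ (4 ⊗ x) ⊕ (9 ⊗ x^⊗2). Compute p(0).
p(0) = -2

A tropical monomial a ⊗ x^⊗i evaluates to a + i · x. Evaluating each term at x = 0:
  Term 0 contributes -2 + 0 · 0 = -2
  Term 1 contributes 4 + 1 · 0 = 4
  Term 2 contributes 9 + 2 · 0 = 9
p(0) = ⊕ of these = min[-2, 4, 9] = -2.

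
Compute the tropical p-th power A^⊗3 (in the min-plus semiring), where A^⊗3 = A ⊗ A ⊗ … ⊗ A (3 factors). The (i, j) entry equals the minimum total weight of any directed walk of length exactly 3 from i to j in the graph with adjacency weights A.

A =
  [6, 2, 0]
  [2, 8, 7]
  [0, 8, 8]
A^⊗3 =
  [6, 2, 0]
  [2, 9, 7]
  [0, 8, 6]

Each entry (A^⊗3)_ij equals the minimum over all length-3 walks i = v_0 → v_1 → … → v_3 = j of Σ_t A[v_t][v_{t+1}]. For example, for (i, j) = (0, 2) we minimise over 9 possible intermediate vertex sequences; the minimum is 0, attained along the walk 0 → 2 → 0 → 2.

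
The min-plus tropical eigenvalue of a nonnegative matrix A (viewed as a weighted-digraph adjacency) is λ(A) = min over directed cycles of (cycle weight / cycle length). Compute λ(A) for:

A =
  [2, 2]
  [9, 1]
λ(A) = 1

Enumerate directed cycles and compute their means (weight / length). Sample:
  cycle 0 → 0: weight = 2, length = 1, mean = 2/1 ≈ 2.000
  cycle 1 → 1: weight = 1, length = 1, mean = 1/1 ≈ 1.000
  cycle 0 → 1 → 0: weight = 11, length = 2, mean = 11/2 ≈ 5.500
  cycle 1 → 0 → 1: weight = 11, length = 2, mean = 11/2 ≈ 5.500
Minimum mean = 1.000, attained e.g. along the cycle 1 → 1 with weight 1 and length 1. So λ(A) = 1/1 = 1.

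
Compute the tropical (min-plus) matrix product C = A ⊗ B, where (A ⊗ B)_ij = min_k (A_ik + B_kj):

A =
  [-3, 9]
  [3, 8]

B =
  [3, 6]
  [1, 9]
A ⊗ B =
  [0, 3]
  [6, 9]

Apply the min-plus product entry-by-entry:
  C[0][0] = min over k of (A[0][0] + B[0][0] = -3 + 3 = 0, A[0][1] + B[1][0] = 9 + 1 = 10) = 0 (attained at k = 0)
  C[0][1] = min over k of (A[0][0] + B[0][1] = -3 + 6 = 3, A[0][1] + B[1][1] = 9 + 9 = 18) = 3 (attained at k = 0)
  C[1][0] = min over k of (A[1][0] + B[0][0] = 3 + 3 = 6, A[1][1] + B[1][0] = 8 + 1 = 9) = 6 (attained at k = 0)
  C[1][1] = min over k of (A[1][0] + B[0][1] = 3 + 6 = 9, A[1][1] + B[1][1] = 8 + 9 = 17) = 9 (attained at k = 0)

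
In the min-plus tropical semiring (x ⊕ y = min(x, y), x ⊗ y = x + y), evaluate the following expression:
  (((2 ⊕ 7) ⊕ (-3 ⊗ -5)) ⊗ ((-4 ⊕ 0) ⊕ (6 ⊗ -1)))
(((2 ⊕ 7) ⊕ (-3 ⊗ -5)) ⊗ ((-4 ⊕ 0) ⊕ (6 ⊗ -1))) = -12

Expand innermost to outermost. Recall ⊕ takes the minimum of its arguments and ⊗ takes their sum. Working out the expression (((2 ⊕ 7) ⊕ (-3 ⊗ -5)) ⊗ ((-4 ⊕ 0) ⊕ (6 ⊗ -1))) gives -12.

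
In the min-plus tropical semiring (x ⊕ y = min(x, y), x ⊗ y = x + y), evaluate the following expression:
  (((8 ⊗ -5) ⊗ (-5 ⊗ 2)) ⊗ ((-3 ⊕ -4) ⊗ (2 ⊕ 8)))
(((8 ⊗ -5) ⊗ (-5 ⊗ 2)) ⊗ ((-3 ⊕ -4) ⊗ (2 ⊕ 8))) = -2

Expand innermost to outermost. Recall ⊕ takes the minimum of its arguments and ⊗ takes their sum. Working out the expression (((8 ⊗ -5) ⊗ (-5 ⊗ 2)) ⊗ ((-3 ⊕ -4) ⊗ (2 ⊕ 8))) gives -2.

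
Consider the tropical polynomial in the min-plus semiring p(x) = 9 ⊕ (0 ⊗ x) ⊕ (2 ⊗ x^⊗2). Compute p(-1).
p(-1) = -1

A tropical monomial a ⊗ x^⊗i evaluates to a + i · x. Evaluating each term at x = -1:
  Term 0 contributes 9 + 0 · -1 = 9
  Term 1 contributes 0 + 1 · -1 = -1
  Term 2 contributes 2 + 2 · -1 = 0
p(-1) = ⊕ of these = min[9, -1, 0] = -1.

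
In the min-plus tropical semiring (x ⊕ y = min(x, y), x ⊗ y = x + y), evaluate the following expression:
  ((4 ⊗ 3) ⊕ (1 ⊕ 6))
((4 ⊗ 3) ⊕ (1 ⊕ 6)) = 1

Expand innermost to outermost. Recall ⊕ takes the minimum of its arguments and ⊗ takes their sum. Working out the expression ((4 ⊗ 3) ⊕ (1 ⊕ 6)) gives 1.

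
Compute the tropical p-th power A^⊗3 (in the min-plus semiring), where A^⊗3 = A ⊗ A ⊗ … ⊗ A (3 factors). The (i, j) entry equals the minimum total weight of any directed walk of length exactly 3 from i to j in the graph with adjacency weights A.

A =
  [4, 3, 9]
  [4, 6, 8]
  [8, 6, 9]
A^⊗3 =
  [11, 10, 15]
  [11, 11, 15]
  [14, 13, 19]

Each entry (A^⊗3)_ij equals the minimum over all length-3 walks i = v_0 → v_1 → … → v_3 = j of Σ_t A[v_t][v_{t+1}]. For example, for (i, j) = (0, 2) we minimise over 9 possible intermediate vertex sequences; the minimum is 15, attained along the walk 0 → 0 → 1 → 2.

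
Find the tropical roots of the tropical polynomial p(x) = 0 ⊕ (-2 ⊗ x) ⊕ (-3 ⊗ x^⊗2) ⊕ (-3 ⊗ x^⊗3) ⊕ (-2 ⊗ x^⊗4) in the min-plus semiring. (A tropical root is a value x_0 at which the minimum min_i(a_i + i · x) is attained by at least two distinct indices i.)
Roots: {-1, 0, 1, 2}

Each tropical root is a break point of the lower envelope of the lines y = a_i + i · x (there are 5 lines, with slopes 0, 1, ..., 4). Only the lines that attain the minimum somewhere contribute to roots; other lines are dominated. Here the surviving (envelope) indices are i = 4, i = 3, i = 2, i = 1, i = 0.
Intersections between consecutive envelope lines give the roots: for adjacent envelope indices i < j the intersection is x = (a_i − a_j) / (j − i). Reading off the sorted break points: {-1, 0, 1, 2}.
Verification: at each break x_0, at least two indices attain the minimum of min_i(a_i + i · x_0).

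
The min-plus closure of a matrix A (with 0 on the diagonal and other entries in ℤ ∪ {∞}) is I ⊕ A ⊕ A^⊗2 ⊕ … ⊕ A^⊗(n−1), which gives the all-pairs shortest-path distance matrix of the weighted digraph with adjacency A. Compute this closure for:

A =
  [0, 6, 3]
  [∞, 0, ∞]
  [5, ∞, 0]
Closure =
  [0, 6, 3]
  [∞, 0, ∞]
  [5, 11, 0]

This is the Floyd-Warshall all-pairs shortest-path computation. For each intermediate vertex k = 0, 1, …, 2, update dist[i][j] ← min(dist[i][j], dist[i][k] + dist[k][j]). The final matrix gives, for each (i, j), the minimum total weight of any directed path from i to j (possibly empty when i = j).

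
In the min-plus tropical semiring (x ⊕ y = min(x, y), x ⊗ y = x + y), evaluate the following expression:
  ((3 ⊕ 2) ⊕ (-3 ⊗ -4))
((3 ⊕ 2) ⊕ (-3 ⊗ -4)) = -7

Expand innermost to outermost. Recall ⊕ takes the minimum of its arguments and ⊗ takes their sum. Working out the expression ((3 ⊕ 2) ⊕ (-3 ⊗ -4)) gives -7.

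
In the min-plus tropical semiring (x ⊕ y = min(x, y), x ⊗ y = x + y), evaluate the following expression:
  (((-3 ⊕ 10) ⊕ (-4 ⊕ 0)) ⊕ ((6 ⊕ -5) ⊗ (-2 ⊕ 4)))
(((-3 ⊕ 10) ⊕ (-4 ⊕ 0)) ⊕ ((6 ⊕ -5) ⊗ (-2 ⊕ 4))) = -7

Expand innermost to outermost. Recall ⊕ takes the minimum of its arguments and ⊗ takes their sum. Working out the expression (((-3 ⊕ 10) ⊕ (-4 ⊕ 0)) ⊕ ((6 ⊕ -5) ⊗ (-2 ⊕ 4))) gives -7.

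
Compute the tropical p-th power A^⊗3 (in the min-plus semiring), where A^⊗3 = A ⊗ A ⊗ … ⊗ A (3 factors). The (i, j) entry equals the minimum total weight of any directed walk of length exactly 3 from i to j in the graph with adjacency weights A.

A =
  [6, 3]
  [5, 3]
A^⊗3 =
  [11, 9]
  [11, 9]

Each entry (A^⊗3)_ij equals the minimum over all length-3 walks i = v_0 → v_1 → … → v_3 = j of Σ_t A[v_t][v_{t+1}]. For example, for (i, j) = (0, 1) we minimise over 4 possible intermediate vertex sequences; the minimum is 9, attained along the walk 0 → 1 → 1 → 1.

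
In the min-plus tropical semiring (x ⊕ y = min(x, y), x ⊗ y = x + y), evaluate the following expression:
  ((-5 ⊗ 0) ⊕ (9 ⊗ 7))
((-5 ⊗ 0) ⊕ (9 ⊗ 7)) = -5

Expand innermost to outermost. Recall ⊕ takes the minimum of its arguments and ⊗ takes their sum. Working out the expression ((-5 ⊗ 0) ⊕ (9 ⊗ 7)) gives -5.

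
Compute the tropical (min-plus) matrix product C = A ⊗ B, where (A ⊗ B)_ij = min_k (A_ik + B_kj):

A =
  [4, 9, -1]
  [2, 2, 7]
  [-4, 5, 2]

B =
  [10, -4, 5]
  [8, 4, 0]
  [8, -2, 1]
A ⊗ B =
  [7, -3, 0]
  [10, -2, 2]
  [6, -8, 1]

Apply the min-plus product entry-by-entry:
  C[0][0] = min over k of (A[0][0] + B[0][0] = 4 + 10 = 14, A[0][1] + B[1][0] = 9 + 8 = 17, A[0][2] + B[2][0] = -1 + 8 = 7) = 7 (attained at k = 2)
  C[0][1] = min over k of (A[0][0] + B[0][1] = 4 + -4 = 0, A[0][1] + B[1][1] = 9 + 4 = 13, A[0][2] + B[2][1] = -1 + -2 = -3) = -3 (attained at k = 2)
  C[0][2] = min over k of (A[0][0] + B[0][2] = 4 + 5 = 9, A[0][1] + B[1][2] = 9 + 0 = 9, A[0][2] + B[2][2] = -1 + 1 = 0) = 0 (attained at k = 2)
  C[1][0] = min over k of (A[1][0] + B[0][0] = 2 + 10 = 12, A[1][1] + B[1][0] = 2 + 8 = 10, A[1][2] + B[2][0] = 7 + 8 = 15) = 10 (attained at k = 1)
  C[1][1] = min over k of (A[1][0] + B[0][1] = 2 + -4 = -2, A[1][1] + B[1][1] = 2 + 4 = 6, A[1][2] + B[2][1] = 7 + -2 = 5) = -2 (attained at k = 0)
  C[1][2] = min over k of (A[1][0] + B[0][2] = 2 + 5 = 7, A[1][1] + B[1][2] = 2 + 0 = 2, A[1][2] + B[2][2] = 7 + 1 = 8) = 2 (attained at k = 1)
  C[2][0] = min over k of (A[2][0] + B[0][0] = -4 + 10 = 6, A[2][1] + B[1][0] = 5 + 8 = 13, A[2][2] + B[2][0] = 2 + 8 = 10) = 6 (attained at k = 0)
  C[2][1] = min over k of (A[2][0] + B[0][1] = -4 + -4 = -8, A[2][1] + B[1][1] = 5 + 4 = 9, A[2][2] + B[2][1] = 2 + -2 = 0) = -8 (attained at k = 0)
  C[2][2] = min over k of (A[2][0] + B[0][2] = -4 + 5 = 1, A[2][1] + B[1][2] = 5 + 0 = 5, A[2][2] + B[2][2] = 2 + 1 = 3) = 1 (attained at k = 0)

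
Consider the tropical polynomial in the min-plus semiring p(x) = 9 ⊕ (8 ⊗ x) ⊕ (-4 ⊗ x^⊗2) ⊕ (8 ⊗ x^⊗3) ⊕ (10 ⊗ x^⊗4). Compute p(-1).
p(-1) = -6

A tropical monomial a ⊗ x^⊗i evaluates to a + i · x. Evaluating each term at x = -1:
  Term 0 contributes 9 + 0 · -1 = 9
  Term 1 contributes 8 + 1 · -1 = 7
  Term 2 contributes -4 + 2 · -1 = -6
  Term 3 contributes 8 + 3 · -1 = 5
  Term 4 contributes 10 + 4 · -1 = 6
p(-1) = ⊕ of these = min[9, 7, -6, 5, 6] = -6.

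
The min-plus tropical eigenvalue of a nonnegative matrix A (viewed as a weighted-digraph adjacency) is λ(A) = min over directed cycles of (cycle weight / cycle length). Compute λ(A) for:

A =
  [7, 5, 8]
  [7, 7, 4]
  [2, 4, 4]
λ(A) = 11/3

Enumerate directed cycles and compute their means (weight / length). Sample:
  cycle 0 → 0: weight = 7, length = 1, mean = 7/1 ≈ 7.000
  cycle 1 → 1: weight = 7, length = 1, mean = 7/1 ≈ 7.000
  cycle 2 → 2: weight = 4, length = 1, mean = 4/1 ≈ 4.000
  cycle 0 → 1 → 0: weight = 12, length = 2, mean = 12/2 ≈ 6.000
  cycle 0 → 2 → 0: weight = 10, length = 2, mean = 10/2 ≈ 5.000
  cycle 1 → 0 → 1: weight = 12, length = 2, mean = 12/2 ≈ 6.000
Minimum mean = 3.667, attained e.g. along the cycle 0 → 1 → 2 → 0 with weight 11 and length 3. So λ(A) = 11/3 = 11/3.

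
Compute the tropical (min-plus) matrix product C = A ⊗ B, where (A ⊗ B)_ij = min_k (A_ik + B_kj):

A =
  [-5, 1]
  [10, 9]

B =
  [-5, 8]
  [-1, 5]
A ⊗ B =
  [-10, 3]
  [5, 14]

Apply the min-plus product entry-by-entry:
  C[0][0] = min over k of (A[0][0] + B[0][0] = -5 + -5 = -10, A[0][1] + B[1][0] = 1 + -1 = 0) = -10 (attained at k = 0)
  C[0][1] = min over k of (A[0][0] + B[0][1] = -5 + 8 = 3, A[0][1] + B[1][1] = 1 + 5 = 6) = 3 (attained at k = 0)
  C[1][0] = min over k of (A[1][0] + B[0][0] = 10 + -5 = 5, A[1][1] + B[1][0] = 9 + -1 = 8) = 5 (attained at k = 0)
  C[1][1] = min over k of (A[1][0] + B[0][1] = 10 + 8 = 18, A[1][1] + B[1][1] = 9 + 5 = 14) = 14 (attained at k = 1)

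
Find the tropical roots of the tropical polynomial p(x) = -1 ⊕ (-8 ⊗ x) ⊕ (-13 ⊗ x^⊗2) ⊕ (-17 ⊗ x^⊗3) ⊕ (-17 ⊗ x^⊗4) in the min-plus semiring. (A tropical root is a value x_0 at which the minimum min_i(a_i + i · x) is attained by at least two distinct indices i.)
Roots: {0, 4, 5, 7}

Each tropical root is a break point of the lower envelope of the lines y = a_i + i · x (there are 5 lines, with slopes 0, 1, ..., 4). Only the lines that attain the minimum somewhere contribute to roots; other lines are dominated. Here the surviving (envelope) indices are i = 4, i = 3, i = 2, i = 1, i = 0.
Intersections between consecutive envelope lines give the roots: for adjacent envelope indices i < j the intersection is x = (a_i − a_j) / (j − i). Reading off the sorted break points: {0, 4, 5, 7}.
Verification: at each break x_0, at least two indices attain the minimum of min_i(a_i + i · x_0).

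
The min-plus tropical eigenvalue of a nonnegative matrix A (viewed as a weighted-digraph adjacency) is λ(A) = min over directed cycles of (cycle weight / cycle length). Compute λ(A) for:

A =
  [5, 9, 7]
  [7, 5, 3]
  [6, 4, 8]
λ(A) = 7/2

Enumerate directed cycles and compute their means (weight / length). Sample:
  cycle 0 → 0: weight = 5, length = 1, mean = 5/1 ≈ 5.000
  cycle 1 → 1: weight = 5, length = 1, mean = 5/1 ≈ 5.000
  cycle 2 → 2: weight = 8, length = 1, mean = 8/1 ≈ 8.000
  cycle 0 → 1 → 0: weight = 16, length = 2, mean = 16/2 ≈ 8.000
  cycle 0 → 2 → 0: weight = 13, length = 2, mean = 13/2 ≈ 6.500
  cycle 1 → 0 → 1: weight = 16, length = 2, mean = 16/2 ≈ 8.000
Minimum mean = 3.500, attained e.g. along the cycle 1 → 2 → 1 with weight 7 and length 2. So λ(A) = 7/2 = 7/2.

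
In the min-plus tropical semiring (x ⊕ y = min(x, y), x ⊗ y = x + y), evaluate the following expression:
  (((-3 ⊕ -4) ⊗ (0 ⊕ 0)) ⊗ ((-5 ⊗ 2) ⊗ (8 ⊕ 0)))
(((-3 ⊕ -4) ⊗ (0 ⊕ 0)) ⊗ ((-5 ⊗ 2) ⊗ (8 ⊕ 0))) = -7

Expand innermost to outermost. Recall ⊕ takes the minimum of its arguments and ⊗ takes their sum. Working out the expression (((-3 ⊕ -4) ⊗ (0 ⊕ 0)) ⊗ ((-5 ⊗ 2) ⊗ (8 ⊕ 0))) gives -7.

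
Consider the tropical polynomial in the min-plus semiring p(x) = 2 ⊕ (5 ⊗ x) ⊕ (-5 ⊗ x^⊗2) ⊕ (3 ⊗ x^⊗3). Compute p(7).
p(7) = 2

A tropical monomial a ⊗ x^⊗i evaluates to a + i · x. Evaluating each term at x = 7:
  Term 0 contributes 2 + 0 · 7 = 2
  Term 1 contributes 5 + 1 · 7 = 12
  Term 2 contributes -5 + 2 · 7 = 9
  Term 3 contributes 3 + 3 · 7 = 24
p(7) = ⊕ of these = min[2, 12, 9, 24] = 2.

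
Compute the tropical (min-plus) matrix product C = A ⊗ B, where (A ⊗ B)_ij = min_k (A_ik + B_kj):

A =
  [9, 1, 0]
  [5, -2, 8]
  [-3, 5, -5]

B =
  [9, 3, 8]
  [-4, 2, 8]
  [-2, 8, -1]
A ⊗ B =
  [-3, 3, -1]
  [-6, 0, 6]
  [-7, 0, -6]

Apply the min-plus product entry-by-entry:
  C[0][0] = min over k of (A[0][0] + B[0][0] = 9 + 9 = 18, A[0][1] + B[1][0] = 1 + -4 = -3, A[0][2] + B[2][0] = 0 + -2 = -2) = -3 (attained at k = 1)
  C[0][1] = min over k of (A[0][0] + B[0][1] = 9 + 3 = 12, A[0][1] + B[1][1] = 1 + 2 = 3, A[0][2] + B[2][1] = 0 + 8 = 8) = 3 (attained at k = 1)
  C[0][2] = min over k of (A[0][0] + B[0][2] = 9 + 8 = 17, A[0][1] + B[1][2] = 1 + 8 = 9, A[0][2] + B[2][2] = 0 + -1 = -1) = -1 (attained at k = 2)
  C[1][0] = min over k of (A[1][0] + B[0][0] = 5 + 9 = 14, A[1][1] + B[1][0] = -2 + -4 = -6, A[1][2] + B[2][0] = 8 + -2 = 6) = -6 (attained at k = 1)
  C[1][1] = min over k of (A[1][0] + B[0][1] = 5 + 3 = 8, A[1][1] + B[1][1] = -2 + 2 = 0, A[1][2] + B[2][1] = 8 + 8 = 16) = 0 (attained at k = 1)
  C[1][2] = min over k of (A[1][0] + B[0][2] = 5 + 8 = 13, A[1][1] + B[1][2] = -2 + 8 = 6, A[1][2] + B[2][2] = 8 + -1 = 7) = 6 (attained at k = 1)
  C[2][0] = min over k of (A[2][0] + B[0][0] = -3 + 9 = 6, A[2][1] + B[1][0] = 5 + -4 = 1, A[2][2] + B[2][0] = -5 + -2 = -7) = -7 (attained at k = 2)
  C[2][1] = min over k of (A[2][0] + B[0][1] = -3 + 3 = 0, A[2][1] + B[1][1] = 5 + 2 = 7, A[2][2] + B[2][1] = -5 + 8 = 3) = 0 (attained at k = 0)
  C[2][2] = min over k of (A[2][0] + B[0][2] = -3 + 8 = 5, A[2][1] + B[1][2] = 5 + 8 = 13, A[2][2] + B[2][2] = -5 + -1 = -6) = -6 (attained at k = 2)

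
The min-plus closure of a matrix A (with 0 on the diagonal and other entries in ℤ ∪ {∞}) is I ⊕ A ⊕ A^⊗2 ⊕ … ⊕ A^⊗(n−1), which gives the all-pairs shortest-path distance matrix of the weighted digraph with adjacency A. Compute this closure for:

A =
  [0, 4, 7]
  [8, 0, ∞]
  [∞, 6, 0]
Closure =
  [0, 4, 7]
  [8, 0, 15]
  [14, 6, 0]

This is the Floyd-Warshall all-pairs shortest-path computation. For each intermediate vertex k = 0, 1, …, 2, update dist[i][j] ← min(dist[i][j], dist[i][k] + dist[k][j]). The final matrix gives, for each (i, j), the minimum total weight of any directed path from i to j (possibly empty when i = j).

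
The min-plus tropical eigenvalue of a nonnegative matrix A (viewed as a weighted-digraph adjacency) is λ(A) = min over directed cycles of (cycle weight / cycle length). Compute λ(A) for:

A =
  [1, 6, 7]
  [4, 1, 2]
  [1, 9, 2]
λ(A) = 1

Enumerate directed cycles and compute their means (weight / length). Sample:
  cycle 0 → 0: weight = 1, length = 1, mean = 1/1 ≈ 1.000
  cycle 1 → 1: weight = 1, length = 1, mean = 1/1 ≈ 1.000
  cycle 2 → 2: weight = 2, length = 1, mean = 2/1 ≈ 2.000
  cycle 0 → 1 → 0: weight = 10, length = 2, mean = 10/2 ≈ 5.000
  cycle 0 → 2 → 0: weight = 8, length = 2, mean = 8/2 ≈ 4.000
  cycle 1 → 0 → 1: weight = 10, length = 2, mean = 10/2 ≈ 5.000
Minimum mean = 1.000, attained e.g. along the cycle 0 → 0 with weight 1 and length 1. So λ(A) = 1/1 = 1.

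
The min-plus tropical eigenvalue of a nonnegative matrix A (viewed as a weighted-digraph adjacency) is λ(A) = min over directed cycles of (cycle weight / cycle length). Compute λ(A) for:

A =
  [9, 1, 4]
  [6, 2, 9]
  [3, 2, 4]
λ(A) = 2

Enumerate directed cycles and compute their means (weight / length). Sample:
  cycle 0 → 0: weight = 9, length = 1, mean = 9/1 ≈ 9.000
  cycle 1 → 1: weight = 2, length = 1, mean = 2/1 ≈ 2.000
  cycle 2 → 2: weight = 4, length = 1, mean = 4/1 ≈ 4.000
  cycle 0 → 1 → 0: weight = 7, length = 2, mean = 7/2 ≈ 3.500
  cycle 0 → 2 → 0: weight = 7, length = 2, mean = 7/2 ≈ 3.500
  cycle 1 → 0 → 1: weight = 7, length = 2, mean = 7/2 ≈ 3.500
Minimum mean = 2.000, attained e.g. along the cycle 1 → 1 with weight 2 and length 1. So λ(A) = 2/1 = 2.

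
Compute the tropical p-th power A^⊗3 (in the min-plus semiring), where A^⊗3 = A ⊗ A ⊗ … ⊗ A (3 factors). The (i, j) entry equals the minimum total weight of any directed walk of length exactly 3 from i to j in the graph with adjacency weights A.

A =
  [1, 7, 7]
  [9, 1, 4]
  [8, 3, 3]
A^⊗3 =
  [3, 9, 9]
  [11, 3, 6]
  [10, 5, 8]

Each entry (A^⊗3)_ij equals the minimum over all length-3 walks i = v_0 → v_1 → … → v_3 = j of Σ_t A[v_t][v_{t+1}]. For example, for (i, j) = (0, 2) we minimise over 9 possible intermediate vertex sequences; the minimum is 9, attained along the walk 0 → 0 → 0 → 2.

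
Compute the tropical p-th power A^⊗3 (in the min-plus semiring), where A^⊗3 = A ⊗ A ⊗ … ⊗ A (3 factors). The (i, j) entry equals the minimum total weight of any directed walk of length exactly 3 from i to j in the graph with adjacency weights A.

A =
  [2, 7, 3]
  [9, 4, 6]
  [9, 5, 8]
A^⊗3 =
  [6, 10, 7]
  [13, 12, 14]
  [13, 13, 14]

Each entry (A^⊗3)_ij equals the minimum over all length-3 walks i = v_0 → v_1 → … → v_3 = j of Σ_t A[v_t][v_{t+1}]. For example, for (i, j) = (0, 2) we minimise over 9 possible intermediate vertex sequences; the minimum is 7, attained along the walk 0 → 0 → 0 → 2.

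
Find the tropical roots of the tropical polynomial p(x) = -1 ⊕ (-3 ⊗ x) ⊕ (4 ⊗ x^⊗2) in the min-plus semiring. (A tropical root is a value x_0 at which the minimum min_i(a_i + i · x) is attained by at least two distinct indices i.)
Roots: {-7, 2}

Each tropical root is a break point of the lower envelope of the lines y = a_i + i · x (there are 3 lines, with slopes 0, 1, ..., 2). Only the lines that attain the minimum somewhere contribute to roots; other lines are dominated. Here the surviving (envelope) indices are i = 2, i = 1, i = 0.
Intersections between consecutive envelope lines give the roots: for adjacent envelope indices i < j the intersection is x = (a_i − a_j) / (j − i). Reading off the sorted break points: {-7, 2}.
Verification: at each break x_0, at least two indices attain the minimum of min_i(a_i + i · x_0).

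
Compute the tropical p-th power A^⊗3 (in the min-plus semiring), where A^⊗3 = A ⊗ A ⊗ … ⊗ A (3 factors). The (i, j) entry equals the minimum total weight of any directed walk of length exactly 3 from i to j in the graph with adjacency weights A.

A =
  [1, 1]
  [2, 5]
A^⊗3 =
  [3, 3]
  [4, 4]

Each entry (A^⊗3)_ij equals the minimum over all length-3 walks i = v_0 → v_1 → … → v_3 = j of Σ_t A[v_t][v_{t+1}]. For example, for (i, j) = (0, 1) we minimise over 4 possible intermediate vertex sequences; the minimum is 3, attained along the walk 0 → 0 → 0 → 1.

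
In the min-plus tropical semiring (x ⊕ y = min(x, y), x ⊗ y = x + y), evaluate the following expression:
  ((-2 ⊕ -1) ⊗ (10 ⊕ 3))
((-2 ⊕ -1) ⊗ (10 ⊕ 3)) = 1

Expand innermost to outermost. Recall ⊕ takes the minimum of its arguments and ⊗ takes their sum. Working out the expression ((-2 ⊕ -1) ⊗ (10 ⊕ 3)) gives 1.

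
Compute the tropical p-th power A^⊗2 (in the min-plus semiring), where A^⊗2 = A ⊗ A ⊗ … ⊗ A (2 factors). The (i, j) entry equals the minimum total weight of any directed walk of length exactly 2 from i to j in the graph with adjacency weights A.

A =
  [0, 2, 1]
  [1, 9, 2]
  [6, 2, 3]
A^⊗2 =
  [0, 2, 1]
  [1, 3, 2]
  [3, 5, 4]

Each entry (A^⊗2)_ij equals the minimum over all length-2 walks i = v_0 → v_1 → … → v_2 = j of Σ_t A[v_t][v_{t+1}]. For example, for (i, j) = (0, 2) we minimise over 3 possible intermediate vertex sequences; the minimum is 1, attained along the walk 0 → 0 → 2.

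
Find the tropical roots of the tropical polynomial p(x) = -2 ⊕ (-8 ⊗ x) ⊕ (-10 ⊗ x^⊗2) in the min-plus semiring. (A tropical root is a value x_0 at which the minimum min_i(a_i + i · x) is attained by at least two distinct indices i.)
Roots: {2, 6}

Each tropical root is a break point of the lower envelope of the lines y = a_i + i · x (there are 3 lines, with slopes 0, 1, ..., 2). Only the lines that attain the minimum somewhere contribute to roots; other lines are dominated. Here the surviving (envelope) indices are i = 2, i = 1, i = 0.
Intersections between consecutive envelope lines give the roots: for adjacent envelope indices i < j the intersection is x = (a_i − a_j) / (j − i). Reading off the sorted break points: {2, 6}.
Verification: at each break x_0, at least two indices attain the minimum of min_i(a_i + i · x_0).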